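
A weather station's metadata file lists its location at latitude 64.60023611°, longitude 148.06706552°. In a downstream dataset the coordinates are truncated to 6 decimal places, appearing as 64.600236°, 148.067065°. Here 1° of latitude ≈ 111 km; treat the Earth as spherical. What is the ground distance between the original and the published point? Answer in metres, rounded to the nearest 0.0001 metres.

Δlat = 64.60023611 − 64.600236 = +0.00000011°; Δlon = 148.06706552 − 148.067065 = +0.00000052°.
North–south shift: 0.00000011 × 111000 = 0.01221 m.
E–W at 64.6002°: 0.00000052° × 111000 × cos 64.6002° = 0.00000052 × 111000 × 0.4289 ≈ 0.0247579 m.
Combined displacement = (0.01221² + 0.0247579²)^½ ≈ 0.027605 m.

0.0276 metres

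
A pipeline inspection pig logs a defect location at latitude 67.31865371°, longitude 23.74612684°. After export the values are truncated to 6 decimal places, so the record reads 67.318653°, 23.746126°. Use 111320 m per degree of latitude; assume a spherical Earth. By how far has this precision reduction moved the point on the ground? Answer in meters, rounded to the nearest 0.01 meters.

0.09 meters

Δlat = 67.31865371 − 67.318653 = +0.00000071°; Δlon = 23.74612684 − 23.746126 = +0.00000084°.
North–south shift: 0.00000071 × 111320 = 0.0790372 m.
E–W at 67.3187°: 0.00000084° × 111320 × cos 67.3187° = 0.00000084 × 111320 × 0.3856 ≈ 0.0360575 m.
Combined displacement = (0.0790372² + 0.0360575²)^½ ≈ 0.0868736 m.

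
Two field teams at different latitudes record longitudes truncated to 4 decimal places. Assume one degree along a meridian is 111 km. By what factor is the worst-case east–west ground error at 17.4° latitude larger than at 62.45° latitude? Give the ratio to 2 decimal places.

2.06

Truncating at 4 decimal places can drop up to a full unit in the last place, so the longitude may be off by as much as 0.0001°.
At 17.4°: 0.0001° × 111000 × cos 17.4° = 0.0001 × 111000 × 0.9542 ≈ 10.592 m.
At 62.45°: 0.0001° × 111000 × cos 62.45° = 0.0001 × 111000 × 0.4625 ≈ 5.134 m.
Ratio: 10.592 / 5.134 = cos 17.4° / cos 62.45° ≈ 2.0631.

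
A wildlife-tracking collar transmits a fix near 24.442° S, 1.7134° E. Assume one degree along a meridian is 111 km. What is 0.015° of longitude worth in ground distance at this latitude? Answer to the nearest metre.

1516 metres

At 24.442° a degree of longitude is 111000 × cos 24.442° ≈ 101052 m, so 0.015° corresponds to 1515.78 m.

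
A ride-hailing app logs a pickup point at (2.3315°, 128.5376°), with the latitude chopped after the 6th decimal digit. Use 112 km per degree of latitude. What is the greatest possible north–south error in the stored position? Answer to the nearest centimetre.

11 centimetres

Truncating at 6 decimal places can drop up to a full unit in the last place, so the latitude may be off by as much as 1e-06°.
North–south distance: 1e-06° × 112000 m/° = 0.112 m.
That is 0.112 m = 11.2 cm.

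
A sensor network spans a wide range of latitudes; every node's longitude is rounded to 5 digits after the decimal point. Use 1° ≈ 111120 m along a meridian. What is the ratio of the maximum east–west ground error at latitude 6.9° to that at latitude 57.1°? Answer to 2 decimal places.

1.83

Rounding to 5 decimal places leaves the longitude within ±5e-06° of the true value.
At 6.9°: 5e-06° × 111120 × cos 6.9° = 5e-06 × 111120 × 0.9928 ≈ 0.55158 m.
At 57.1°: 5e-06° × 111120 × cos 57.1° = 5e-06 × 111120 × 0.5432 ≈ 0.30179 m.
The ratio reduces to cos 6.9° / cos 57.1° = 0.9928/0.5432 ≈ 1.8277.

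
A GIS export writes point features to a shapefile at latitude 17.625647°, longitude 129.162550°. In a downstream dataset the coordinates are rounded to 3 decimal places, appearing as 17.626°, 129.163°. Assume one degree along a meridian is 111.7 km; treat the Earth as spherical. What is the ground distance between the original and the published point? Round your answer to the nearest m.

Δlat = 17.625647 − 17.626 = -0.000353°; Δlon = 129.162550 − 129.163 = -0.000450°.
N–S: -0.000353° × 111700 m/° = -39.4301 m.
E–W at 17.626°: -0.000450° × 111700 × cos 17.626° = -0.000450 × 111700 × 0.9531 ≈ -47.9052 m.
Hypotenuse of the two orthogonal shifts: √(39.4301² + 47.9052²) = 62.0455 m.

62 m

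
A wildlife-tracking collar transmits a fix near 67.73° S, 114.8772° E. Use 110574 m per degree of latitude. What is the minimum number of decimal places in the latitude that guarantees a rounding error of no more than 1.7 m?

One degree of latitude covers 110574 m.
N decimal places → at most half a unit in the last place, 0.5 × 10⁻ᴺ° = 110574/2 × 10⁻ᴺ m.
Setting 55287 × 10⁻ᴺ ≤ 1.7 gives 10ᴺ ≥ 3.252e+04, i.e. N ≥ 4.51.
At 4 places the error can reach 5.53 m, but 5 places keeps it to 0.553 m.

5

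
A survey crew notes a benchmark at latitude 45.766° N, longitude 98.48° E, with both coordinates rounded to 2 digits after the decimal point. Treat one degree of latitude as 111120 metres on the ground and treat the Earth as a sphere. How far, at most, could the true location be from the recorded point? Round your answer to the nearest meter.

677 meters

Rounding to 2 decimal places leaves each coordinate within ±0.005° of the true value.
North–south component: 0.005° × 111120 = 555.6 m.
Longitude error → 0.005 × 111120 × cos 45.766° = 0.005 × 111120 × 0.6976 ≈ 387.581 m.
Worst case both components are at the extreme and orthogonal: √(555.6² + 387.581²) ≈ 677.429 m.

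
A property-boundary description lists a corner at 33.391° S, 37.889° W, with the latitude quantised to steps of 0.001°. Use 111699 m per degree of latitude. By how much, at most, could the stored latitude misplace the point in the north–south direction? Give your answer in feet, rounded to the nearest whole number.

183 feet

With a 0.001° grid the true value lies within half a step, ±0.001°/2 = ±0.0005°, of the stored one.
So the N–S error is at most 0.0005 × 111699 = 55.8495 m.
In feet: 55.8495 m ÷ 0.3048 ≈ 183.23 ft.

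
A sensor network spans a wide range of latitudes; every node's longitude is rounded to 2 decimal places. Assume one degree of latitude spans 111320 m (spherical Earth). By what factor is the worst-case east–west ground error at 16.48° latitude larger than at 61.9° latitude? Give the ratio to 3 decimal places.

2.036

Rounding to 2 decimal places leaves the longitude within ±0.005° of the true value.
At 16.48°: 0.005° × 111320 × cos 16.48° = 0.005 × 111320 × 0.9589 ≈ 533.73 m.
Error at 61.9° = 0.005° × 111320 × cos 61.9° ≈ 556.6 × 0.4710 = 262.17 m.
Ratio: 533.73 / 262.17 = cos 16.48° / cos 61.9° ≈ 2.0359.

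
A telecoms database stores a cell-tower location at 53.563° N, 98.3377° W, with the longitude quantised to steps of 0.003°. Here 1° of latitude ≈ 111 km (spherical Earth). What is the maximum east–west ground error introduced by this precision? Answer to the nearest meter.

99 meters

With a 0.003° grid the true value lies within half a step, ±0.003°/2 = ±0.0015°, of the stored one.
At latitude 53.563° a degree of longitude spans 111000 m × cos 53.563° = 111000 × 0.5939 ≈ 65927.2 m.
East–west error: 0.0015° × 65927.2 m/° ≈ 98.8908 m.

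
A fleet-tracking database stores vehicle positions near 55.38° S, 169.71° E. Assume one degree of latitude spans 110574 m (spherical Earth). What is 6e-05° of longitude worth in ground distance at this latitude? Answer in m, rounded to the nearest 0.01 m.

3.77 m

One degree of longitude here spans 110574 × cos 55.38° = 110574 × 0.5681 ≈ 62820.5 m; 6e-05° of that is 3.76923 m.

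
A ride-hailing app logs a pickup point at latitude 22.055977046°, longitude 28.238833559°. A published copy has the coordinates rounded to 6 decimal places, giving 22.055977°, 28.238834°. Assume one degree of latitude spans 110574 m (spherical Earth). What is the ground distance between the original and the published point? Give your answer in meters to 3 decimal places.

0.045 meters

The latitude changed by +0.000000046° and the longitude by -0.000000441°.
North–south shift: 0.000000046 × 110574 = 0.0050864 m.
East–west at this latitude: -0.000000441° × 110574 × cos 22.056° ≈ -0.000000441 × 102482 = -0.0451945 m.
Combined displacement = (0.0050864² + 0.0451945²)^½ ≈ 0.0454798 m.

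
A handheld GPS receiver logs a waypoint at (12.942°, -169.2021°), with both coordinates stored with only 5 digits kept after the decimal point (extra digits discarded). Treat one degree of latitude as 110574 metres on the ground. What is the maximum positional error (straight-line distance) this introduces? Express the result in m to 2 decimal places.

1.54 m

Truncating at 5 decimal places can drop up to a full unit in the last place, so each coordinate may be off by as much as 1e-05°.
Latitude error → 1e-05 × 110574 = 1.10574 m along the meridian.
Longitude error → 1e-05 × 110574 × cos 12.942° = 1e-05 × 110574 × 0.9746 ≈ 1.07765 m.
The two errors are perpendicular, so the maximum displacement is √(1.10574² + 1.07765²) ≈ 1.54402 m.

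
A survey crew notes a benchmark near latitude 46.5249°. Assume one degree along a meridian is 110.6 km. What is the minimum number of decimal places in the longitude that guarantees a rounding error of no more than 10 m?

4

At 46.5249° one degree of longitude covers 110600 × cos 46.5249° ≈ 110600 × 0.6880 ≈ 76097.1 m.
N decimal places → at most half a unit in the last place, 0.5 × 10⁻ᴺ° = 76097.1/2 × 10⁻ᴺ m.
Setting 38048.6 × 10⁻ᴺ ≤ 10 gives 10ᴺ ≥ 3805, i.e. N ≥ 3.58.
N = 3 would give 38 m (too coarse); N = 4 gives 3.8 m ≤ 10 m.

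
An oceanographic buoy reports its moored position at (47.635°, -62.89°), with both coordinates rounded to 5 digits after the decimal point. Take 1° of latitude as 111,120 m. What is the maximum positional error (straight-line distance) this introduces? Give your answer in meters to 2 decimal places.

0.67 meters

Rounding to 5 decimal places leaves each coordinate within ±5e-06° of the true value.
North–south component: 5e-06° × 111120 = 0.5556 m.
E–W at 47.635°: 5e-06° × 111120 × cos 47.635° = 5e-06 × 111120 × 0.6739 ≈ 0.374392 m.
Worst case both components are at the extreme and orthogonal: √(0.5556² + 0.374392²) ≈ 0.669971 m.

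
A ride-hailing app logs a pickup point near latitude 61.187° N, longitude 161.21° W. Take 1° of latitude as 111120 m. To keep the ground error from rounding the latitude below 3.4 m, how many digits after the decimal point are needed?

One degree of latitude covers 111120 m.
Rounding to N decimal places gives at most 0.5 × 10⁻ᴺ degrees of error, i.e. 0.5 × 10⁻ᴺ × 111120 m.
Need 0.5 × 111120 × 10⁻ᴺ ≤ 3.4 → 10⁻ᴺ ≤ 6.120e-05, so N ≥ 4.21.
So 5 decimal places suffice (0.556 m); 4 would allow up to 5.56 m.

5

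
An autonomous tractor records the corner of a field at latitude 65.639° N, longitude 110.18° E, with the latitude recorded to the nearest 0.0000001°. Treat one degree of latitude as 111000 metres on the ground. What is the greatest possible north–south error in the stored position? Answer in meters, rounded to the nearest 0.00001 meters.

Rounding to 7 decimal places leaves the latitude within ±5e-08° of the true value.
Along the meridian that is 5e-08° × 111000 m/° = 0.00555 m.

0.00555 meters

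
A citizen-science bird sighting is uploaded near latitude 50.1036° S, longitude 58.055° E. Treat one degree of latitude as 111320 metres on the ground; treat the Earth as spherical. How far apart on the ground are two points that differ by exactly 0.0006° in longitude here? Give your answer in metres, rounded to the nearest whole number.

43 metres

At 50.1036° a degree of longitude is 111320 × cos 50.1036° ≈ 71400.8 m, so 0.0006° corresponds to 42.8405 m.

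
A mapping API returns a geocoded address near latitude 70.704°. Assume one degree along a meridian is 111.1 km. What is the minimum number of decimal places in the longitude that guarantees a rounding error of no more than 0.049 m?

6 decimal places

At 70.704° one degree of longitude covers 111100 × cos 70.704° ≈ 111100 × 0.3304 ≈ 36712.8 m.
Rounding to N decimal places gives at most 0.5 × 10⁻ᴺ degrees of error, i.e. 0.5 × 10⁻ᴺ × 36712.8 m.
Setting 18356.4 × 10⁻ᴺ ≤ 0.049 gives 10ᴺ ≥ 3.746e+05, i.e. N ≥ 5.57.
N = 5 would give 0.184 m (too coarse); N = 6 gives 0.0184 m ≤ 0.049 m.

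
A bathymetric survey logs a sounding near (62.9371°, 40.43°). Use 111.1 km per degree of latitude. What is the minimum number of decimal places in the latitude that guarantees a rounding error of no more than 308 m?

One degree of latitude covers 111100 m.
Rounding to N decimal places gives at most 0.5 × 10⁻ᴺ degrees of error, i.e. 0.5 × 10⁻ᴺ × 111100 m.
Setting 55550 × 10⁻ᴺ ≤ 308 gives 10ᴺ ≥ 180.4, i.e. N ≥ 2.26.
N = 2 would give 556 m (too coarse); N = 3 gives 55.6 m ≤ 308 m.

3 decimal places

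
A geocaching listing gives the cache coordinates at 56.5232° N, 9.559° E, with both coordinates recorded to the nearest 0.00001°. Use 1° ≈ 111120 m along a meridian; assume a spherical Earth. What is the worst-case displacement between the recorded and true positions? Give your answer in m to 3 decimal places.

0.635 m

Rounding to 5 decimal places leaves each coordinate within ±5e-06° of the true value.
N–S: 5e-06° × 111120 m/° = 0.5556 m.
E–W at 56.5232°: 5e-06° × 111120 × cos 56.5232° = 5e-06 × 111120 × 0.5516 ≈ 0.306469 m.
Combining orthogonally: (0.5556² + 0.306469²)^½ ≈ 0.634519 m.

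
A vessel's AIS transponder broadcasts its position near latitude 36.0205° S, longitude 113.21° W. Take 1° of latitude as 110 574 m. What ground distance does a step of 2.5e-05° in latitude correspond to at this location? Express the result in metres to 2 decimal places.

Along a meridian 2.5e-05° is 2.5e-05 × 110574 = 2.76435 m.

2.76 metres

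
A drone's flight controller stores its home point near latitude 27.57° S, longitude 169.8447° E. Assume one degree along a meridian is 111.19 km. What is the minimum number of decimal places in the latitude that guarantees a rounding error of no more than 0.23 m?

6

One degree of latitude covers 111190 m.
Rounding to N decimal places gives at most 0.5 × 10⁻ᴺ degrees of error, i.e. 0.5 × 10⁻ᴺ × 111190 m.
Need 0.5 × 111190 × 10⁻ᴺ ≤ 0.23 → 10⁻ᴺ ≤ 4.137e-06, so N ≥ 5.38.
So 6 decimal places suffice (0.0556 m); 5 would allow up to 0.556 m.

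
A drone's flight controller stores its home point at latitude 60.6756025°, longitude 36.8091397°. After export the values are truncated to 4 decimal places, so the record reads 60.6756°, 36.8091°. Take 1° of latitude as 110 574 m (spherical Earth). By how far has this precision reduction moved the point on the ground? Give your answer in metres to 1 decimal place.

The latitude changed by +0.0000025° and the longitude by +0.0000397°.
N–S: 0.0000025° × 110574 m/° = 0.276435 m.
E–W at 60.6756°: 0.0000397° × 110574 × cos 60.6756° = 0.0000397 × 110574 × 0.4898 ≈ 2.14992 m.
Hypotenuse of the two orthogonal shifts: √(0.276435² + 2.14992²) = 2.16761 m.

2.2 metres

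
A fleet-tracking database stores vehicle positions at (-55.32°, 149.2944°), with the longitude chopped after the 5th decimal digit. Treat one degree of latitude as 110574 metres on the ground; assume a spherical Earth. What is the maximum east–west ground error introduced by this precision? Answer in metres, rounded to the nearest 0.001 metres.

0.629 metres

Truncating at 5 decimal places can drop up to a full unit in the last place, so the longitude may be off by as much as 1e-05°.
One degree of longitude at 55.32° is 110574 × cos 55.32° ≈ 110574 × 0.5690 = 62915.8 m.
East–west error: 1e-05° × 62915.8 m/° ≈ 0.629158 m.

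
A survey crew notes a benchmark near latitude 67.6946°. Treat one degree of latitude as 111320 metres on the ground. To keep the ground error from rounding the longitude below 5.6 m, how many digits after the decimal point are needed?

4 decimal places

At 67.6946° one degree of longitude covers 111320 × cos 67.6946° ≈ 111320 × 0.3795 ≈ 42250.8 m.
With N decimal places the half-ulp bound is 0.5·10⁻ᴺ°, or 0.5·10⁻ᴺ × 42250.8 m on the ground.
Setting 21125.4 × 10⁻ᴺ ≤ 5.6 gives 10ᴺ ≥ 3772, i.e. N ≥ 3.58.
N = 3 would give 21.1 m (too coarse); N = 4 gives 2.11 m ≤ 5.6 m.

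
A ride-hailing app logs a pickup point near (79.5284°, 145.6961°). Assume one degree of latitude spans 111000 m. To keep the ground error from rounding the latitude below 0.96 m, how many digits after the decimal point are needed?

One degree of latitude covers 111000 m.
Rounding to N decimal places gives at most 0.5 × 10⁻ᴺ degrees of error, i.e. 0.5 × 10⁻ᴺ × 111000 m.
Setting 55500 × 10⁻ᴺ ≤ 0.96 gives 10ᴺ ≥ 5.781e+04, i.e. N ≥ 4.76.
At 4 places the error can reach 5.55 m, but 5 places keeps it to 0.555 m.

5 decimal places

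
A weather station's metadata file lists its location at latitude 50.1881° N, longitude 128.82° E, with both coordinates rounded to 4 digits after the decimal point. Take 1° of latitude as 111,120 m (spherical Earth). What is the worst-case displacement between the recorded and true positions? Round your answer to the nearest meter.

7 meters

Rounding to 4 decimal places leaves each coordinate within ±5e-05° of the true value.
North–south component: 5e-05° × 111120 = 5.556 m.
E–W at 50.1881°: 5e-05° × 111120 × cos 50.1881° = 5e-05 × 111120 × 0.6403 ≈ 3.55734 m.
Worst case both components are at the extreme and orthogonal: √(5.556² + 3.55734²) ≈ 6.59726 m.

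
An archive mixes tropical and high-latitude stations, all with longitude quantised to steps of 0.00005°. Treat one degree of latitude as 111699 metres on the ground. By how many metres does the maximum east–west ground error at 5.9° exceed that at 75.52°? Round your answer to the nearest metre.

With a 0.00005° grid the true value lies within half a step, ±0.00005°/2 = ±2.5e-05°, of the stored one.
Error at 5.9° = 2.5e-05° × 111699 × cos 5.9° ≈ 2.7925 × 0.9947 = 2.7777 m.
At 75.52°: 2.5e-05° × 111699 × cos 75.52° = 2.5e-05 × 111699 × 0.2500 ≈ 0.69824 m.
Difference: 2.7777 − 0.69824 = 2.0794 m.

2 metres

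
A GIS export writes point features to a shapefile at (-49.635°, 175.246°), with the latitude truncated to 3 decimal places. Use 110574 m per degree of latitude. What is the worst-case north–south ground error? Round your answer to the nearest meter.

111 meters

Truncating at 3 decimal places can drop up to a full unit in the last place, so the latitude may be off by as much as 0.001°.
Along the meridian that is 0.001° × 110574 m/° = 110.574 m.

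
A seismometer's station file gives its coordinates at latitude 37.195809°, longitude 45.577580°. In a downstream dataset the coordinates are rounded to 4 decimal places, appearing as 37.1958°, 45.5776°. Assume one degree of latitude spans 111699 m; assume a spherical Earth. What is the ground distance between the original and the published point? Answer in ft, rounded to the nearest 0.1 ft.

Δlat = 37.195809 − 37.1958 = +0.000009°; Δlon = 45.577580 − 45.5776 = -0.000020°.
North–south shift: 0.000009 × 111699 = 1.00529 m.
East–west at this latitude: -0.000020° × 111699 × cos 37.1958° ≈ -0.000020 × 88976.5 = -1.77953 m.
Distance: √(1.00529² + 1.77953²) ≈ 2.04385 m.
Converting: 2.04385 m × 3.2808 ft/m ≈ 6.7056 ft.

6.7 ft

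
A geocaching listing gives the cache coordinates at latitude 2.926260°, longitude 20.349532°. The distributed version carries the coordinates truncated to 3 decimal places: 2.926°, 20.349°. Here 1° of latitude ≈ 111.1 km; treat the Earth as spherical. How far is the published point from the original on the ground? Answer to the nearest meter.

66 meters

The latitude changed by +0.000260° and the longitude by +0.000532°.
North–south shift: 0.000260 × 111100 = 28.886 m.
East–west at this latitude: 0.000532° × 111100 × cos 2.926° ≈ 0.000532 × 110955 = 59.0281 m.
Distance: √(28.886² + 59.0281²) ≈ 65.717 m.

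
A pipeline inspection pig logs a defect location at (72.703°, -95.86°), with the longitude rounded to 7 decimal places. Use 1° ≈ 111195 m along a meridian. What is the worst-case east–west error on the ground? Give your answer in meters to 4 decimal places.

0.0017 meters

Rounding to 7 decimal places leaves the longitude within ±5e-08° of the true value.
At latitude 72.703° a degree of longitude spans 111195 m × cos 72.703° = 111195 × 0.2973 ≈ 33061 m.
So at most 5e-08° × 33061 ≈ 0.00165305 m east–west.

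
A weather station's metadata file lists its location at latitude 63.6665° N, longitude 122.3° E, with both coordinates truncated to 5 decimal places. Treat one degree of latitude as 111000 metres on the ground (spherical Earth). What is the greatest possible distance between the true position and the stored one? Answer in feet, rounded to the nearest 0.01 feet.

Truncating at 5 decimal places can drop up to a full unit in the last place, so each coordinate may be off by as much as 1e-05°.
North–south component: 1e-05° × 111000 = 1.11 m.
East–west component at 63.6665°: 1e-05° × 111000 × cos 63.6665° ≈ 1e-05 × 49239.1 ≈ 0.492391 m.
The two errors are perpendicular, so the maximum displacement is √(1.11² + 0.492391²) ≈ 1.21431 m.
Converting: 1.21431 m × 3.2808 ft/m ≈ 3.984 ft.

3.98 feet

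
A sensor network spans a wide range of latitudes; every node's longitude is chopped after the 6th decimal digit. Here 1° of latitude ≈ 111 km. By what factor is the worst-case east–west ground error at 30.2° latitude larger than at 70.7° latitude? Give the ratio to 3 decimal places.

Truncating at 6 decimal places can drop up to a full unit in the last place, so the longitude may be off by as much as 1e-06°.
Error at 30.2° = 1e-06° × 111000 × cos 30.2° ≈ 0.111 × 0.8643 = 0.095935 m.
At 70.7°: 1e-06° × 111000 × cos 70.7° = 1e-06 × 111000 × 0.3305 ≈ 0.036687 m.
Ratio: 0.095935 / 0.036687 = cos 30.2° / cos 70.7° ≈ 2.6149.

2.615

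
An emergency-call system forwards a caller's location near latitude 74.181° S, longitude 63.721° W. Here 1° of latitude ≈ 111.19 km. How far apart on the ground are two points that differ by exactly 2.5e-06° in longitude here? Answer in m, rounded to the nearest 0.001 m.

One degree of longitude here spans 111190 × cos 74.181° = 111190 × 0.2726 ≈ 30310.3 m; 2.5e-06° of that is 0.0757758 m.

0.076 m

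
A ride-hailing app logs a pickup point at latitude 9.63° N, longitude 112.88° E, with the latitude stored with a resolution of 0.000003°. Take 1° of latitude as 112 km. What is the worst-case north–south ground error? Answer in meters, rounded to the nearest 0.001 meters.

0.168 meters

With a 0.000003° grid the true value lies within half a step, ±0.000003°/2 = ±1.5e-06°, of the stored one.
Along the meridian that is 1.5e-06° × 112000 m/° = 0.168 m.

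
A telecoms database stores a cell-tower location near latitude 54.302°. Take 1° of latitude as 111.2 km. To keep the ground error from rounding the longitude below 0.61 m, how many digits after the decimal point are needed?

5 decimal places

At 54.302° one degree of longitude covers 111200 × cos 54.302° ≈ 111200 × 0.5835 ≈ 64886.6 m.
Rounding to N decimal places gives at most 0.5 × 10⁻ᴺ degrees of error, i.e. 0.5 × 10⁻ᴺ × 64886.6 m.
Setting 32443.3 × 10⁻ᴺ ≤ 0.61 gives 10ᴺ ≥ 5.319e+04, i.e. N ≥ 4.73.
N = 4 would give 3.24 m (too coarse); N = 5 gives 0.324 m ≤ 0.61 m.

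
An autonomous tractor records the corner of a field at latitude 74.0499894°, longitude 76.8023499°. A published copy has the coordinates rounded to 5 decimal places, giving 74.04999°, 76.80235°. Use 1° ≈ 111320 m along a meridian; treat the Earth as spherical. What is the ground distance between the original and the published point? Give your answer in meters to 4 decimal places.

The latitude changed by -0.0000006° and the longitude by -0.0000001°.
North–south shift: -0.0000006 × 111320 = -0.066792 m.
E–W at 74.05°: -0.0000001° × 111320 × cos 74.05° = -0.0000001 × 111320 × 0.2748 ≈ -0.00305906 m.
Hypotenuse of the two orthogonal shifts: √(0.066792² + 0.00305906²) = 0.066862 m.

0.0669 meters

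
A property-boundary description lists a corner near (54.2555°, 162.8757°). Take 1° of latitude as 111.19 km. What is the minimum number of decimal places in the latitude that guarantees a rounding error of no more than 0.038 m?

One degree of latitude covers 111190 m.
Rounding to N decimal places gives at most 0.5 × 10⁻ᴺ degrees of error, i.e. 0.5 × 10⁻ᴺ × 111190 m.
Need 0.5 × 111190 × 10⁻ᴺ ≤ 0.038 → 10⁻ᴺ ≤ 6.835e-07, so N ≥ 6.17.
So 7 decimal places suffice (0.00556 m); 6 would allow up to 0.0556 m.

7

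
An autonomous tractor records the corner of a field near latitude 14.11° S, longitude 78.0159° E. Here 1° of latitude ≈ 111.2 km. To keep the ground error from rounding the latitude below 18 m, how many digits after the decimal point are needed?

4 decimal places

One degree of latitude covers 111200 m.
N decimal places → at most half a unit in the last place, 0.5 × 10⁻ᴺ° = 111200/2 × 10⁻ᴺ m.
Setting 55600 × 10⁻ᴺ ≤ 18 gives 10ᴺ ≥ 3089, i.e. N ≥ 3.49.
So 4 decimal places suffice (5.56 m); 3 would allow up to 55.6 m.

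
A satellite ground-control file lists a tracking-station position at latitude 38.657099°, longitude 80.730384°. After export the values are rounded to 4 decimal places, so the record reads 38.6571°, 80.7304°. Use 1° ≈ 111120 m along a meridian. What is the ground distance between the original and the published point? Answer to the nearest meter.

The latitude changed by -0.000001° and the longitude by -0.000016°.
North–south shift: -0.000001 × 111120 = -0.11112 m.
East–west at this latitude: -0.000016° × 111120 × cos 38.6571° ≈ -0.000016 × 86773.4 = -1.38837 m.
Combined displacement = (0.11112² + 1.38837²)^½ ≈ 1.39281 m.

1 meters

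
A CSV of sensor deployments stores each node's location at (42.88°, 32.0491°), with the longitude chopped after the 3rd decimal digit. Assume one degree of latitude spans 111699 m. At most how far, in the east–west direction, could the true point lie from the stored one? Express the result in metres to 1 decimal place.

Truncating at 3 decimal places can drop up to a full unit in the last place, so the longitude may be off by as much as 0.001°.
Parallels shrink by cos φ, so at 42.88° a degree of longitude is 111699 × 0.7328 ≈ 81850.8 m.
East–west error: 0.001° × 81850.8 m/° ≈ 81.8508 m.

81.9 metres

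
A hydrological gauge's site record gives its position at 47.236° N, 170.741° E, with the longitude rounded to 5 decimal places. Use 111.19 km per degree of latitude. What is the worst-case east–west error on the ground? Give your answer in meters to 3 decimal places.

0.377 meters

Rounding to 5 decimal places leaves the longitude within ±5e-06° of the true value.
Parallels shrink by cos φ, so at 47.236° a degree of longitude is 111190 × 0.6790 ≈ 75495.8 m.
Maximum E–W displacement: 5e-06 × 75495.8 = 0.377479 m.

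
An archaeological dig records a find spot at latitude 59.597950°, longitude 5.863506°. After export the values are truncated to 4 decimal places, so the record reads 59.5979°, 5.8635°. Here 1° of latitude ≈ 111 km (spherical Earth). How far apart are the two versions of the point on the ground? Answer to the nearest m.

6 m

The latitude changed by +0.000050° and the longitude by +0.000006°.
N–S: 0.000050° × 111000 m/° = 5.55 m.
E–W at 59.5979°: 0.000006° × 111000 × cos 59.5979° = 0.000006 × 111000 × 0.5061 ≈ 0.33704 m.
Combined displacement = (5.55² + 0.33704²)^½ ≈ 5.56022 m.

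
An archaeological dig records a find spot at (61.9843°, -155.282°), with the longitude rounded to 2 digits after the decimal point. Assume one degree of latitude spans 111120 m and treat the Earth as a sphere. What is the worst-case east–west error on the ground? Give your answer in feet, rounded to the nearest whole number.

856 feet

Rounding to 2 decimal places leaves the longitude within ±0.005° of the true value.
Parallels shrink by cos φ, so at 61.9843° a degree of longitude is 111120 × 0.4697 ≈ 52194.6 m.
So at most 0.005° × 52194.6 ≈ 260.973 m east–west.
In feet: 260.973 m ÷ 0.3048 ≈ 856.21 ft.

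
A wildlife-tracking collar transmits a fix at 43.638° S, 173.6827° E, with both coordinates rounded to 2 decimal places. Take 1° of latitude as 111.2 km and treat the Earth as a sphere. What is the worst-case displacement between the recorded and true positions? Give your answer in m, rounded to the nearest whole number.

686 m

Rounding to 2 decimal places leaves each coordinate within ±0.005° of the true value.
Latitude error → 0.005 × 111200 = 556 m along the meridian.
Longitude error → 0.005 × 111200 × cos 43.638° = 0.005 × 111200 × 0.7237 ≈ 402.385 m.
Combining orthogonally: (556² + 402.385²)^½ ≈ 686.331 m.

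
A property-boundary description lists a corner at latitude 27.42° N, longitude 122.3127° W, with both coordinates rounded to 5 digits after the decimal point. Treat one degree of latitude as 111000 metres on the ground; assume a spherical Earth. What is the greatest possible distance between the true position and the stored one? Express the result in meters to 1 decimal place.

0.7 meters

Rounding to 5 decimal places leaves each coordinate within ±5e-06° of the true value.
Latitude error → 5e-06 × 111000 = 0.555 m along the meridian.
E–W at 27.42°: 5e-06° × 111000 × cos 27.42° = 5e-06 × 111000 × 0.8877 ≈ 0.492648 m.
Combining orthogonally: (0.555² + 0.492648²)^½ ≈ 0.74211 m.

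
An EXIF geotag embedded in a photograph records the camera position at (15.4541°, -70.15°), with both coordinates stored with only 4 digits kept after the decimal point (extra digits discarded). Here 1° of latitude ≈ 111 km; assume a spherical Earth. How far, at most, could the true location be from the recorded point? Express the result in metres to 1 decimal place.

Truncating at 4 decimal places can drop up to a full unit in the last place, so each coordinate may be off by as much as 0.0001°.
Latitude error → 0.0001 × 111000 = 11.1 m along the meridian.
Longitude error → 0.0001 × 111000 × cos 15.4541° = 0.0001 × 111000 × 0.9638 ≈ 10.6987 m.
Worst case both components are at the extreme and orthogonal: √(11.1² + 10.6987²) ≈ 15.4166 m.

15.4 metres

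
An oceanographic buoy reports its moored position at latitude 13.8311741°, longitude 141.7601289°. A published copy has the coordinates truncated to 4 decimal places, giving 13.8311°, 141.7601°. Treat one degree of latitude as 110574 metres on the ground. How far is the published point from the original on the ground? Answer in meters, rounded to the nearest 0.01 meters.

8.76 meters

The latitude changed by +0.0000741° and the longitude by +0.0000289°.
N–S: 0.0000741° × 110574 m/° = 8.19353 m.
East–west at this latitude: 0.0000289° × 110574 × cos 13.8311° ≈ 0.0000289 × 107368 = 3.10293 m.
Combined displacement = (8.19353² + 3.10293²)^½ ≈ 8.7614 m.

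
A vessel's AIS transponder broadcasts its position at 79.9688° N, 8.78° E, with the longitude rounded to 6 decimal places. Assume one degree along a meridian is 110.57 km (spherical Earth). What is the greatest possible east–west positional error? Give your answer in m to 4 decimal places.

Rounding to 6 decimal places leaves the longitude within ±5e-07° of the true value.
At latitude 79.9688° a degree of longitude spans 110570 m × cos 79.9688° = 110570 × 0.1742 ≈ 19259.6 m.
East–west error: 5e-07° × 19259.6 m/° ≈ 0.00962979 m.

0.0096 m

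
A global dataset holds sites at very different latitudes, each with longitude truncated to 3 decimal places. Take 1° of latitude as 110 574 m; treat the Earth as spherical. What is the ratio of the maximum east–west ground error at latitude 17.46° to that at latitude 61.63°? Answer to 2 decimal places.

Truncating at 3 decimal places can drop up to a full unit in the last place, so the longitude may be off by as much as 0.001°.
At 17.46°: 0.001° × 110574 × cos 17.46° = 0.001 × 110574 × 0.9539 ≈ 105.48 m.
Error at 61.63° = 0.001° × 110574 × cos 61.63° ≈ 110.57 × 0.4752 = 52.541 m.
Ratio: 105.48 / 52.541 = cos 17.46° / cos 61.63° ≈ 2.0076.

2.01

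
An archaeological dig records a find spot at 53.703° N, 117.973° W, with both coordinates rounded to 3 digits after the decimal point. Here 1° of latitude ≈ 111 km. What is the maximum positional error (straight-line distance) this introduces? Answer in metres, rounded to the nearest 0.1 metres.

Rounding to 3 decimal places leaves each coordinate within ±0.0005° of the true value.
Latitude error → 0.0005 × 111000 = 55.5 m along the meridian.
E–W at 53.703°: 0.0005° × 111000 × cos 53.703° = 0.0005 × 111000 × 0.5920 ≈ 32.8544 m.
Combining orthogonally: (55.5² + 32.8544²)^½ ≈ 64.4954 m.

64.5 metres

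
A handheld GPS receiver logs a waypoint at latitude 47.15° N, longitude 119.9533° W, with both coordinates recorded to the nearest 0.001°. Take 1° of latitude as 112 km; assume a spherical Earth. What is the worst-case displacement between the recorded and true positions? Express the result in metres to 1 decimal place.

Rounding to 3 decimal places leaves each coordinate within ±0.0005° of the true value.
N–S: 0.0005° × 112000 m/° = 56 m.
East–west component at 47.15°: 0.0005° × 112000 × cos 47.15° ≈ 0.0005 × 76169.1 ≈ 38.0846 m.
Combining orthogonally: (56² + 38.0846²)^½ ≈ 67.7232 m.

67.7 metres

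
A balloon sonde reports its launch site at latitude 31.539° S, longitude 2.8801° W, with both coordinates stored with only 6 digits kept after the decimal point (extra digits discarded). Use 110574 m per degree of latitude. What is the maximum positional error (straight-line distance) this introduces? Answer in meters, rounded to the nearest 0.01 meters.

Truncating at 6 decimal places can drop up to a full unit in the last place, so each coordinate may be off by as much as 1e-06°.
N–S: 1e-06° × 110574 m/° = 0.110574 m.
Longitude error → 1e-06 × 110574 × cos 31.539° = 1e-06 × 110574 × 0.8523 ≈ 0.0942405 m.
Combining orthogonally: (0.110574² + 0.0942405²)^½ ≈ 0.145286 m.

0.15 meters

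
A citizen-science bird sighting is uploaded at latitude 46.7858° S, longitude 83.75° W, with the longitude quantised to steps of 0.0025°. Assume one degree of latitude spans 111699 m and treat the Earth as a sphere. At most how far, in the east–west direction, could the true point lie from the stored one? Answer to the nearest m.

96 m

With a 0.0025° grid the true value lies within half a step, ±0.0025°/2 = ±0.00125°, of the stored one.
At latitude 46.7858° a degree of longitude spans 111699 m × cos 46.7858° = 111699 × 0.6847 ≈ 76483.4 m.
Maximum E–W displacement: 0.00125 × 76483.4 = 95.6043 m.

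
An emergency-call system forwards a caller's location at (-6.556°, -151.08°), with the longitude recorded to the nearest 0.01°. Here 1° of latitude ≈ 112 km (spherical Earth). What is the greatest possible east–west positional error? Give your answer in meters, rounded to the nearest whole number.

556 meters

Rounding to 2 decimal places leaves the longitude within ±0.005° of the true value.
Parallels shrink by cos φ, so at 6.556° a degree of longitude is 112000 × 0.9935 ≈ 111268 m.
Maximum E–W displacement: 0.005 × 111268 = 556.338 m.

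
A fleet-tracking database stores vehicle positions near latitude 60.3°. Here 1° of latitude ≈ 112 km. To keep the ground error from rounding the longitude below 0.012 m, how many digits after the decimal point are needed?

At 60.3° one degree of longitude covers 112000 × cos 60.3° ≈ 112000 × 0.4955 ≈ 55491.4 m.
With N decimal places the half-ulp bound is 0.5·10⁻ᴺ°, or 0.5·10⁻ᴺ × 55491.4 m on the ground.
Need 0.5 × 55491.4 × 10⁻ᴺ ≤ 0.012 → 10⁻ᴺ ≤ 4.325e-07, so N ≥ 6.36.
N = 6 would give 0.0277 m (too coarse); N = 7 gives 0.00277 m ≤ 0.012 m.

7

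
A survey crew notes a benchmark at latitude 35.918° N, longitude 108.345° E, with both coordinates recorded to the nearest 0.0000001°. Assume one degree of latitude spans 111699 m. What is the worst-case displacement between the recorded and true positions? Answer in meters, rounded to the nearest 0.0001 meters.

Rounding to 7 decimal places leaves each coordinate within ±5e-08° of the true value.
North–south component: 5e-08° × 111699 = 0.00558495 m.
Longitude error → 5e-08 × 111699 × cos 35.918° = 5e-08 × 111699 × 0.8099 ≈ 0.00452301 m.
Combining orthogonally: (0.00558495² + 0.00452301²)^½ ≈ 0.00718675 m.

0.0072 meters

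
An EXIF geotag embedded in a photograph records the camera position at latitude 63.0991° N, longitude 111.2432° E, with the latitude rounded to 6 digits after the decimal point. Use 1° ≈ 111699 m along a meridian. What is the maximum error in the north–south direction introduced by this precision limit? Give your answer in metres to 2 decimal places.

0.06 metres

Rounding to 6 decimal places leaves the latitude within ±5e-07° of the true value.
Along the meridian that is 5e-07° × 111699 m/° = 0.0558495 m.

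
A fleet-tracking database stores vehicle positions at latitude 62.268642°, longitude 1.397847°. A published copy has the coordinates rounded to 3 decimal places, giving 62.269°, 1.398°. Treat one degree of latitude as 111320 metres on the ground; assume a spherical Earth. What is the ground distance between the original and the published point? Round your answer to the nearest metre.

The latitude changed by -0.000358° and the longitude by -0.000153°.
N–S: -0.000358° × 111320 m/° = -39.8526 m.
E–W at 62.269°: -0.000153° × 111320 × cos 62.269° = -0.000153 × 111320 × 0.4653 ≈ -7.92533 m.
Hypotenuse of the two orthogonal shifts: √(39.8526² + 7.92533²) = 40.633 m.

41 metres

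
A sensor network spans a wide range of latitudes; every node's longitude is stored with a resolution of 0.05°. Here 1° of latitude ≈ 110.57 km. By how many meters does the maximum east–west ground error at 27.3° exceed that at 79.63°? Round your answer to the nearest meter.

With a 0.05° grid the true value lies within half a step, ±0.05°/2 = ±0.025°, of the stored one.
At 27.3°: 0.025° × 110570 × cos 27.3° = 0.025 × 110570 × 0.8886 ≈ 2456.4 m.
Error at 79.63° = 0.025° × 110570 × cos 79.63° ≈ 2764.2 × 0.1800 = 497.58 m.
Difference: 2456.4 − 497.58 = 1958.8 m.

1959 meters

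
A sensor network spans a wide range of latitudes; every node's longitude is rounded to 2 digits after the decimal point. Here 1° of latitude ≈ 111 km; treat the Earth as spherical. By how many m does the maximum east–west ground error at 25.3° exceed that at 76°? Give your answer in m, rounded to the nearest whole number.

Rounding to 2 decimal places leaves the longitude within ±0.005° of the true value.
At 25.3°: 0.005° × 111000 × cos 25.3° = 0.005 × 111000 × 0.9041 ≈ 501.77 m.
At 76°: 0.005° × 111000 × cos 76° = 0.005 × 111000 × 0.2419 ≈ 134.27 m.
So the lower-latitude error exceeds the higher by 501.77 − 134.27 = 367.5 m.

367 m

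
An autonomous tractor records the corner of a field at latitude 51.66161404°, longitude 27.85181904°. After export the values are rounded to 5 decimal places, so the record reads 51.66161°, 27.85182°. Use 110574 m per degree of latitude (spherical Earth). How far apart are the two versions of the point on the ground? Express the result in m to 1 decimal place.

0.5 m

Δlat = 51.66161404 − 51.66161 = +0.00000404°; Δlon = 27.85181904 − 27.85182 = -0.00000096°.
N–S: 0.00000404° × 110574 m/° = 0.446719 m.
East–west at this latitude: -0.00000096° × 110574 × cos 51.6616° ≈ -0.00000096 × 68589.6 = -0.065846 m.
Hypotenuse of the two orthogonal shifts: √(0.446719² + 0.065846²) = 0.451546 m.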